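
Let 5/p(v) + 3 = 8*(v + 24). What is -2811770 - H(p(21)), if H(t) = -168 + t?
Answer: -1003741919/357 ≈ -2.8116e+6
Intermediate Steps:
p(v) = 5/(189 + 8*v) (p(v) = 5/(-3 + 8*(v + 24)) = 5/(-3 + 8*(24 + v)) = 5/(-3 + (192 + 8*v)) = 5/(189 + 8*v))
-2811770 - H(p(21)) = -2811770 - (-168 + 5/(189 + 8*21)) = -2811770 - (-168 + 5/(189 + 168)) = -2811770 - (-168 + 5/357) = -2811770 - 1*(-59971/357) = -2811770 + 59971/357 = -1003741919/357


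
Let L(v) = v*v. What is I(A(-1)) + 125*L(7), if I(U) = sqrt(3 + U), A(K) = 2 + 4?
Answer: 6128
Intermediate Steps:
A(K) = 6
L(v) = v**2
I(A(-1)) + 125*L(7) = sqrt(3 + 6) + 125*7**2 = sqrt(9) + 125*49 = 3 + 6125 = 6128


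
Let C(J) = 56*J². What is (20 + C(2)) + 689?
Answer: 933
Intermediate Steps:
(20 + C(2)) + 689 = (20 + 56*2²) + 689 = (20 + 56*4) + 689 = (20 + 224) + 689 = 244 + 689 = 933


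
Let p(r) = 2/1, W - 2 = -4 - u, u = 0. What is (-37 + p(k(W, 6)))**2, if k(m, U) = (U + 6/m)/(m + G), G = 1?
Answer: 1225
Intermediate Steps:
W = -2 (W = 2 + (-4 - 1*0) = 2 + (-4 + 0) = 2 - 4 = -2)
k(m, U) = (U + 6/m)/(1 + m) (k(m, U) = (U + 6/m)/(m + 1) = (U + 6/m)/(1 + m))
p(r) = 2 (p(r) = 2*1 = 2)
(-37 + p(k(W, 6)))**2 = (-37 + 2)**2 = (-35)**2 = 1225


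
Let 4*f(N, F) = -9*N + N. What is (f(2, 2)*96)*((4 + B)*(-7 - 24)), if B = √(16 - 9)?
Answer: 47616 + 11904*√7 ≈ 79111.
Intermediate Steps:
B = √7 ≈ 2.6458
f(N, F) = -2*N (f(N, F) = (-9*N + N)/4 = (-8*N)/4 = -2*N)
(f(2, 2)*96)*((4 + B)*(-7 - 24)) = (-2*2*96)*((4 + √7)*(-7 - 24)) = (-4*96)*((4 + √7)*(-31)) = -384*(-124 - 31*√7) = 47616 + 11904*√7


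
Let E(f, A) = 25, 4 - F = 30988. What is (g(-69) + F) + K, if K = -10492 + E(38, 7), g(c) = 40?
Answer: -41411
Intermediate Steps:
F = -30984 (F = 4 - 1*30988 = 4 - 30988 = -30984)
K = -10467 (K = -10492 + 25 = -10467)
(g(-69) + F) + K = (40 - 30984) - 10467 = -30944 - 10467 = -41411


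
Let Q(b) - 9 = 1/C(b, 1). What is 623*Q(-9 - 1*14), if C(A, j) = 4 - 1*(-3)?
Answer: 5696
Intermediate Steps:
C(A, j) = 7 (C(A, j) = 4 + 3 = 7)
Q(b) = 64/7 (Q(b) = 9 + 1/7 = 9 + ⅐ = 64/7)
623*Q(-9 - 1*14) = 623*(64/7) = 5696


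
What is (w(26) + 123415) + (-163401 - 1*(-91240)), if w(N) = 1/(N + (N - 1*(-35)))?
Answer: 4459099/87 ≈ 51254.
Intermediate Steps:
w(N) = 1/(35 + 2*N) (w(N) = 1/(N + (N + 35)) = 1/(N + (35 + N)) = 1/(35 + 2*N))
(w(26) + 123415) + (-163401 - 1*(-91240)) = (1/(35 + 2*26) + 123415) + (-163401 - 1*(-91240)) = (1/(35 + 52) + 123415) + (-163401 + 91240) = (1/87 + 123415) - 72161 = 10737106/87 - 72161 = 4459099/87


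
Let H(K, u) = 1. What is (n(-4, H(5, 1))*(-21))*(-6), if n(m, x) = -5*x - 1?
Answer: -756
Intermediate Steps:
n(m, x) = -1 - 5*x
(n(-4, H(5, 1))*(-21))*(-6) = ((-1 - 5*1)*(-21))*(-6) = ((-1 - 5)*(-21))*(-6) = -6*(-21)*(-6) = 126*(-6) = -756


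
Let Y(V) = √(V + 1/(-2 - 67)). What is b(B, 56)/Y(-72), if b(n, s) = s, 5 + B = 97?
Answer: -56*I*√342861/4969 ≈ -6.599*I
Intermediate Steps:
B = 92 (B = -5 + 97 = 92)
Y(V) = √(-1/69 + V) (Y(V) = √(V + 1/(-69)) = √(V - 1/69) = √(-1/69 + V))
b(B, 56)/Y(-72) = 56/((√(-69 + 4761*(-72))/69)) = 56/((√(-69 - 342792)/69)) = 56/((√(-342861)/69)) = 56/(((I*√342861)/69)) = 56/((I*√342861/69)) = 56*(-I*√342861/4969) = -56*I*√342861/4969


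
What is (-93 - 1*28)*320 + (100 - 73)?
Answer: -38693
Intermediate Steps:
(-93 - 1*28)*320 + (100 - 73) = (-93 - 28)*320 + 27 = -121*320 + 27 = -38720 + 27 = -38693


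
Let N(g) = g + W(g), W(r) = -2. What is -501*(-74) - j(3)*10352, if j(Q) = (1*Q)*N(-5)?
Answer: 254466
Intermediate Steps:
N(g) = -2 + g (N(g) = g - 2 = -2 + g)
j(Q) = -7*Q (j(Q) = (1*Q)*(-2 - 5) = Q*(-7) = -7*Q)
-501*(-74) - j(3)*10352 = -501*(-74) - (-7*3)*10352 = 37074 - (-21)*10352 = 37074 - 1*(-217392) = 37074 + 217392 = 254466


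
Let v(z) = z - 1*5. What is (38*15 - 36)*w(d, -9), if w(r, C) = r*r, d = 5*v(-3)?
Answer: 854400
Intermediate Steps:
v(z) = -5 + z (v(z) = z - 5 = -5 + z)
d = -40 (d = 5*(-5 - 3) = 5*(-8) = -40)
w(r, C) = r²
(38*15 - 36)*w(d, -9) = (38*15 - 36)*(-40)² = (570 - 36)*1600 = 534*1600 = 854400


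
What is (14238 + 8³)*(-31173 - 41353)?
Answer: -1069758500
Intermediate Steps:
(14238 + 8³)*(-31173 - 41353) = (14238 + 512)*(-72526) = 14750*(-72526) = -1069758500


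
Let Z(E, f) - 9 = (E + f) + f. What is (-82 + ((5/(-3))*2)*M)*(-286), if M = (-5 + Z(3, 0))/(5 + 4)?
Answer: 653224/27 ≈ 24193.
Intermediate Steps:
Z(E, f) = 9 + E + 2*f (Z(E, f) = 9 + ((E + f) + f) = 9 + (E + 2*f) = 9 + E + 2*f)
M = 7/9 (M = (-5 + (9 + 3 + 2*0))/(5 + 4) = (-5 + (9 + 3 + 0))/9 = (-5 + 12)*(1/9) = 7*(1/9) = 7/9 ≈ 0.77778)
(-82 + ((5/(-3))*2)*M)*(-286) = (-82 + ((5/(-3))*2)*(7/9))*(-286) = (-82 + ((5*(-1/3))*2)*(7/9))*(-286) = (-82 - 5/3*2*(7/9))*(-286) = (-82 - 10/3*7/9)*(-286) = (-82 - 70/27)*(-286) = -2284/27*(-286) = 653224/27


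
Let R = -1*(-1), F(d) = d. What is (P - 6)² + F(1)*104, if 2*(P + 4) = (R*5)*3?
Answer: 441/4 ≈ 110.25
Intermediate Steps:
R = 1
P = 7/2 (P = -4 + ((1*5)*3)/2 = -4 + (5*3)/2 = -4 + (½)*15 = -4 + 15/2 = 7/2 ≈ 3.5000)
(P - 6)² + F(1)*104 = (7/2 - 6)² + 1*104 = (-5/2)² + 104 = 25/4 + 104 = 441/4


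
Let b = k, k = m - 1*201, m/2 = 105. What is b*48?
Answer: 432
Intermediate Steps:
m = 210 (m = 2*105 = 210)
k = 9 (k = 210 - 1*201 = 210 - 201 = 9)
b = 9
b*48 = 9*48 = 432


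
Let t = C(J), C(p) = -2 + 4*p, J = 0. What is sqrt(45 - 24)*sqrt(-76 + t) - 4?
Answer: -4 + 3*I*sqrt(182) ≈ -4.0 + 40.472*I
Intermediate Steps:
t = -2 (t = -2 + 4*0 = -2 + 0 = -2)
sqrt(45 - 24)*sqrt(-76 + t) - 4 = sqrt(45 - 24)*sqrt(-76 - 2) - 4 = sqrt(21)*sqrt(-78) - 4 = sqrt(21)*(I*sqrt(78)) - 4 = 3*I*sqrt(182) - 4 = -4 + 3*I*sqrt(182)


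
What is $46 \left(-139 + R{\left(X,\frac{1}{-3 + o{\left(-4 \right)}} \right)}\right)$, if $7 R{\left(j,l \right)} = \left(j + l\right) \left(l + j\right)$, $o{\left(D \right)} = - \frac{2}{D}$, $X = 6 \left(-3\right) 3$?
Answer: $\frac{2284314}{175} \approx 13053.0$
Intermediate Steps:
$X = -54$ ($X = \left(-18\right) 3 = -54$)
$R{\left(j,l \right)} = \frac{\left(j + l\right)^{2}}{7}$ ($R{\left(j,l \right)} = \frac{\left(j + l\right) \left(l + j\right)}{7} = \frac{\left(j + l\right) \left(j + l\right)}{7} = \frac{\left(j + l\right)^{2}}{7}$)
$46 \left(-139 + R{\left(X,\frac{1}{-3 + o{\left(-4 \right)}} \right)}\right) = 46 \left(-139 + \frac{\left(-54 + \frac{1}{-3 - \frac{2}{-4}}\right)^{2}}{7}\right) = 46 \left(-139 + \frac{\left(-54 + \frac{1}{-3 - - \frac{1}{2}}\right)^{2}}{7}\right) = 46 \left(-139 + \frac{\left(-54 + \frac{1}{-3 + \frac{1}{2}}\right)^{2}}{7}\right) = 46 \left(-139 + \frac{\left(-54 + \frac{1}{- \frac{5}{2}}\right)^{2}}{7}\right) = 46 \left(-139 + \frac{\left(-54 - \frac{2}{5}\right)^{2}}{7}\right) = 46 \left(-139 + \frac{\left(- \frac{272}{5}\right)^{2}}{7}\right) = 46 \left(-139 + \frac{1}{7} \cdot \frac{73984}{25}\right) = 46 \left(-139 + \frac{73984}{175}\right) = 46 \cdot \frac{49659}{175} = \frac{2284314}{175}$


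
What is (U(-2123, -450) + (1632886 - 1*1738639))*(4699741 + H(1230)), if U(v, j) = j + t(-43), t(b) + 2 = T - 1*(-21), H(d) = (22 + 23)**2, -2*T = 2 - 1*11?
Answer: -499231162997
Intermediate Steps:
T = 9/2 (T = -(2 - 1*11)/2 = -(2 - 11)/2 = -1/2*(-9) = 9/2 ≈ 4.5000)
H(d) = 2025 (H(d) = 45**2 = 2025)
t(b) = 47/2 (t(b) = -2 + (9/2 - 1*(-21)) = -2 + (9/2 + 21) = -2 + 51/2 = 47/2)
U(v, j) = 47/2 + j (U(v, j) = j + 47/2 = 47/2 + j)
(U(-2123, -450) + (1632886 - 1*1738639))*(4699741 + H(1230)) = ((47/2 - 450) + (1632886 - 1*1738639))*(4699741 + 2025) = (-853/2 + (1632886 - 1738639))*4701766 = (-853/2 - 105753)*4701766 = -212359/2*4701766 = -499231162997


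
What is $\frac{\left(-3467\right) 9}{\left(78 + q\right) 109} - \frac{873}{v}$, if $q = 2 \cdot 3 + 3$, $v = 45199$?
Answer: $- \frac{472874352}{142874039} \approx -3.3097$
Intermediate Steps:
$q = 9$ ($q = 6 + 3 = 9$)
$\frac{\left(-3467\right) 9}{\left(78 + q\right) 109} - \frac{873}{v} = \frac{\left(-3467\right) 9}{\left(78 + 9\right) 109} - \frac{873}{45199} = - \frac{31203}{87 \cdot 109} - \frac{873}{45199} = - \frac{31203}{9483} - \frac{873}{45199} = \left(-31203\right) \frac{1}{9483} - \frac{873}{45199} = - \frac{10401}{3161} - \frac{873}{45199} = - \frac{472874352}{142874039}$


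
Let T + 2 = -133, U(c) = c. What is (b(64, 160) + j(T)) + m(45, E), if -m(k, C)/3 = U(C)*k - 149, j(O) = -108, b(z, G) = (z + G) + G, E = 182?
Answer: -23847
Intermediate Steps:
b(z, G) = z + 2*G (b(z, G) = (G + z) + G = z + 2*G)
T = -135 (T = -2 - 133 = -135)
m(k, C) = 447 - 3*C*k (m(k, C) = -3*(C*k - 149) = -3*(-149 + C*k) = 447 - 3*C*k)
(b(64, 160) + j(T)) + m(45, E) = ((64 + 2*160) - 108) + (447 - 3*182*45) = ((64 + 320) - 108) + (447 - 24570) = (384 - 108) - 24123 = 276 - 24123 = -23847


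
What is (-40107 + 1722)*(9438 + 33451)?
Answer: -1646294265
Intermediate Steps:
(-40107 + 1722)*(9438 + 33451) = -38385*42889 = -1646294265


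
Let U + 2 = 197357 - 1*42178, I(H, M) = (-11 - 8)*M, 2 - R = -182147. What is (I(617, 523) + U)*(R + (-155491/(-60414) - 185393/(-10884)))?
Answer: 724894260200110450/27397749 ≈ 2.6458e+10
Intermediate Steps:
R = 182149 (R = 2 - 1*(-182147) = 2 + 182147 = 182149)
I(H, M) = -19*M
U = 155177 (U = -2 + (197357 - 1*42178) = -2 + (197357 - 42178) = -2 + 155179 = 155177)
(I(617, 523) + U)*(R + (-155491/(-60414) - 185393/(-10884))) = (-19*523 + 155177)*(182149 + (-155491/(-60414) - 185393/(-10884))) = (-9937 + 155177)*(182149 + (-155491*(-1/60414) - 185393*(-1/10884))) = 145240*(182149 + (155491/60414 + 185393/10884)) = 145240*(182149 + 2148782791/109590996) = 145240*(19964039113195/109590996) = 724894260200110450/27397749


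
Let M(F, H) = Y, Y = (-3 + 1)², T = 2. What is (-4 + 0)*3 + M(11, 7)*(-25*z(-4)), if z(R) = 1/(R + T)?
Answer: 38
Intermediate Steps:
z(R) = 1/(2 + R) (z(R) = 1/(R + 2) = 1/(2 + R))
Y = 4 (Y = (-2)² = 4)
M(F, H) = 4
(-4 + 0)*3 + M(11, 7)*(-25*z(-4)) = (-4 + 0)*3 + 4*(-25/(2 - 4)) = -4*3 + 4*(-25/(-2)) = -12 + 4*(-25*(-½)) = -12 + 4*(25/2) = -12 + 50 = 38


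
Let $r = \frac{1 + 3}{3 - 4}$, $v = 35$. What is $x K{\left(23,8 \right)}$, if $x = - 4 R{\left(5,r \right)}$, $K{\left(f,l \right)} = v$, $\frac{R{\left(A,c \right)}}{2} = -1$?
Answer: $280$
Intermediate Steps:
$r = -4$ ($r = \frac{4}{-1} = 4 \left(-1\right) = -4$)
$R{\left(A,c \right)} = -2$ ($R{\left(A,c \right)} = 2 \left(-1\right) = -2$)
$K{\left(f,l \right)} = 35$
$x = 8$ ($x = \left(-4\right) \left(-2\right) = 8$)
$x K{\left(23,8 \right)} = 8 \cdot 35 = 280$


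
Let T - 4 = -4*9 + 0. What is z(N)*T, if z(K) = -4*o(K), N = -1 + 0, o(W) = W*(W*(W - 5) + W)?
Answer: -640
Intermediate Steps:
o(W) = W*(W + W*(-5 + W)) (o(W) = W*(W*(-5 + W) + W) = W*(W + W*(-5 + W)))
N = -1
T = -32 (T = 4 + (-4*9 + 0) = 4 + (-36 + 0) = 4 - 36 = -32)
z(K) = -4*K**2*(-4 + K)
z(N)*T = (4*(-1)**2*(4 - 1*(-1)))*(-32) = (4*1*(4 + 1))*(-32) = (4*1*5)*(-32) = 20*(-32) = -640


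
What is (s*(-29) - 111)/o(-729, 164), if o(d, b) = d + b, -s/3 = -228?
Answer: 19947/565 ≈ 35.304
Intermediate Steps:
s = 684 (s = -3*(-228) = 684)
o(d, b) = b + d
(s*(-29) - 111)/o(-729, 164) = (684*(-29) - 111)/(164 - 729) = (-19836 - 111)/(-565) = -19947*(-1/565) = 19947/565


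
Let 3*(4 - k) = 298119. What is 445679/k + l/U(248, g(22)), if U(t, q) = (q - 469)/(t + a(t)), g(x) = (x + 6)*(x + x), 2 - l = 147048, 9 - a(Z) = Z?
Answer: -131846378843/75818547 ≈ -1739.0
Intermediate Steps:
a(Z) = 9 - Z
l = -147046 (l = 2 - 1*147048 = 2 - 147048 = -147046)
k = -99369 (k = 4 - ⅓*298119 = 4 - 99373 = -99369)
g(x) = 2*x*(6 + x) (g(x) = (6 + x)*(2*x) = 2*x*(6 + x))
U(t, q) = -469/9 + q/9 (U(t, q) = (q - 469)/(t + (9 - t)) = (-469 + q)/9 = (-469 + q)*(⅑) = -469/9 + q/9)
445679/k + l/U(248, g(22)) = 445679/(-99369) - 147046/(-469/9 + (2*22*(6 + 22))/9) = 445679*(-1/99369) - 147046/(-469/9 + (2*22*28)/9) = -445679/99369 - 147046/(-469/9 + (⅑)*1232) = -445679/99369 - 147046/(-469/9 + 1232/9) = -445679/99369 - 147046/763/9 = -445679/99369 - 147046*9/763 = -445679/99369 - 1323414/763 = -131846378843/75818547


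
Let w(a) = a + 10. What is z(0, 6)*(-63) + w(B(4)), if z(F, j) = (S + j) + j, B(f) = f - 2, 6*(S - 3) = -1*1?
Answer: -1845/2 ≈ -922.50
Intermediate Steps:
S = 17/6 (S = 3 + (-1*1)/6 = 3 + (1/6)*(-1) = 3 - 1/6 = 17/6 ≈ 2.8333)
B(f) = -2 + f
w(a) = 10 + a
z(F, j) = 17/6 + 2*j (z(F, j) = (17/6 + j) + j = 17/6 + 2*j)
z(0, 6)*(-63) + w(B(4)) = (17/6 + 2*6)*(-63) + (10 + (-2 + 4)) = (17/6 + 12)*(-63) + (10 + 2) = (89/6)*(-63) + 12 = -1869/2 + 12 = -1845/2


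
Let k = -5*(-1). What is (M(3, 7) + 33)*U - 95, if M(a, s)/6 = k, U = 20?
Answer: 1165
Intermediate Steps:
k = 5
M(a, s) = 30 (M(a, s) = 6*5 = 30)
(M(3, 7) + 33)*U - 95 = (30 + 33)*20 - 95 = 63*20 - 95 = 1260 - 95 = 1165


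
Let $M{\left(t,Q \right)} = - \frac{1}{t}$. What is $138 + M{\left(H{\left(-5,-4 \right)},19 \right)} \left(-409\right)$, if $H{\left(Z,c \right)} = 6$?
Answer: $\frac{1237}{6} \approx 206.17$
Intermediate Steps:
$138 + M{\left(H{\left(-5,-4 \right)},19 \right)} \left(-409\right) = 138 + - \frac{1}{6} \left(-409\right) = 138 + \left(-1\right) \frac{1}{6} \left(-409\right) = 138 - - \frac{409}{6} = 138 + \frac{409}{6} = \frac{1237}{6}$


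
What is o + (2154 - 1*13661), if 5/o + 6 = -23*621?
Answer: -164423528/14289 ≈ -11507.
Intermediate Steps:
o = -5/14289 (o = 5/(-6 - 23*621) = 5/(-6 - 14283) = 5/(-14289) = 5*(-1/14289) = -5/14289 ≈ -0.00034992)
o + (2154 - 1*13661) = -5/14289 + (2154 - 1*13661) = -5/14289 + (2154 - 13661) = -5/14289 - 11507 = -164423528/14289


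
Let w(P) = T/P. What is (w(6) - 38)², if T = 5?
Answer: 49729/36 ≈ 1381.4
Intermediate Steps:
w(P) = 5/P
(w(6) - 38)² = (5/6 - 38)² = (5*(⅙) - 38)² = (⅚ - 38)² = (-223/6)² = 49729/36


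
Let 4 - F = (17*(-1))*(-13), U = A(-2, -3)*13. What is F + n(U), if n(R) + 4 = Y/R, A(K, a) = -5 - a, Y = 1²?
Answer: -5747/26 ≈ -221.04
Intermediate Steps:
Y = 1
U = -26 (U = (-5 - 1*(-3))*13 = (-5 + 3)*13 = -2*13 = -26)
n(R) = -4 + 1/R
F = -217 (F = 4 - 17*(-1)*(-13) = 4 - (-17)*(-13) = 4 - 1*221 = 4 - 221 = -217)
F + n(U) = -217 + (-4 + 1/(-26)) = -217 + (-4 - 1/26) = -217 - 105/26 = -5747/26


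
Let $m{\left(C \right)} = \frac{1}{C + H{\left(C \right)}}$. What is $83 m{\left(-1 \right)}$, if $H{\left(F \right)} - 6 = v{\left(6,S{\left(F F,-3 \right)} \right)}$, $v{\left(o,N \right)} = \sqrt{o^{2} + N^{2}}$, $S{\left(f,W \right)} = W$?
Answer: $- \frac{83}{4} + \frac{249 \sqrt{5}}{20} \approx 7.0891$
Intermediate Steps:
$v{\left(o,N \right)} = \sqrt{N^{2} + o^{2}}$
$H{\left(F \right)} = 6 + 3 \sqrt{5}$ ($H{\left(F \right)} = 6 + \sqrt{\left(-3\right)^{2} + 6^{2}} = 6 + \sqrt{9 + 36} = 6 + \sqrt{45} = 6 + 3 \sqrt{5}$)
$m{\left(C \right)} = \frac{1}{6 + C + 3 \sqrt{5}}$ ($m{\left(C \right)} = \frac{1}{C + \left(6 + 3 \sqrt{5}\right)} = \frac{1}{6 + C + 3 \sqrt{5}}$)
$83 m{\left(-1 \right)} = \frac{83}{6 - 1 + 3 \sqrt{5}} = \frac{83}{5 + 3 \sqrt{5}}$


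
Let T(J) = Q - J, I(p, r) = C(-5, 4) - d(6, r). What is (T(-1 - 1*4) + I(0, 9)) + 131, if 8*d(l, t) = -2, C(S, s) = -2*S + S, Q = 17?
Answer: 633/4 ≈ 158.25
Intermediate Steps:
C(S, s) = -S
d(l, t) = -¼ (d(l, t) = (⅛)*(-2) = -¼)
I(p, r) = 21/4 (I(p, r) = -1*(-5) - 1*(-¼) = 5 + ¼ = 21/4)
T(J) = 17 - J
(T(-1 - 1*4) + I(0, 9)) + 131 = ((17 - (-1 - 1*4)) + 21/4) + 131 = ((17 - (-1 - 4)) + 21/4) + 131 = ((17 - 1*(-5)) + 21/4) + 131 = ((17 + 5) + 21/4) + 131 = (22 + 21/4) + 131 = 109/4 + 131 = 633/4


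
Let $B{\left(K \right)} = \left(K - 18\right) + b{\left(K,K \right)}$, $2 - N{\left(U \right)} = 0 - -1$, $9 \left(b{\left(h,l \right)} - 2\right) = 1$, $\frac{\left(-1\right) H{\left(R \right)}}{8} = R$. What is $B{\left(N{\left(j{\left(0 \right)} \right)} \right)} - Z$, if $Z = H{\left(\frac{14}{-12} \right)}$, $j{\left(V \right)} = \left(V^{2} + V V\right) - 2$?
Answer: $- \frac{218}{9} \approx -24.222$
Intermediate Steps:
$j{\left(V \right)} = -2 + 2 V^{2}$ ($j{\left(V \right)} = \left(V^{2} + V^{2}\right) - 2 = 2 V^{2} - 2 = -2 + 2 V^{2}$)
$H{\left(R \right)} = - 8 R$
$Z = \frac{28}{3}$ ($Z = - 8 \frac{14}{-12} = - 8 \cdot 14 \left(- \frac{1}{12}\right) = \left(-8\right) \left(- \frac{7}{6}\right) = \frac{28}{3} \approx 9.3333$)
$b{\left(h,l \right)} = \frac{19}{9}$ ($b{\left(h,l \right)} = 2 + \frac{1}{9} \cdot 1 = 2 + \frac{1}{9} = \frac{19}{9}$)
$N{\left(U \right)} = 1$ ($N{\left(U \right)} = 2 - \left(0 - -1\right) = 2 - \left(0 + 1\right) = 2 - 1 = 1$)
$B{\left(K \right)} = - \frac{143}{9} + K$ ($B{\left(K \right)} = \left(K - 18\right) + \frac{19}{9} = \left(-18 + K\right) + \frac{19}{9} = - \frac{143}{9} + K$)
$B{\left(N{\left(j{\left(0 \right)} \right)} \right)} - Z = \left(- \frac{143}{9} + 1\right) - \frac{28}{3} = - \frac{134}{9} - \frac{28}{3} = - \frac{218}{9}$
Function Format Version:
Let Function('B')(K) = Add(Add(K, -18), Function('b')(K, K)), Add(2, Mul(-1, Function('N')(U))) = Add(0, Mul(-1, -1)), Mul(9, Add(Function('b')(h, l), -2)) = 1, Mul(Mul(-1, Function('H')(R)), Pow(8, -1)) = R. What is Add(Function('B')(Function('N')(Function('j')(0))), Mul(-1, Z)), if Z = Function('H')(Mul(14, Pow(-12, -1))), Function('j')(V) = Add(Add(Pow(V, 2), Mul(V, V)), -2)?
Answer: Rational(-218, 9) ≈ -24.222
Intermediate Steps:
Function('j')(V) = Add(-2, Mul(2, Pow(V, 2))) (Function('j')(V) = Add(Add(Pow(V, 2), Pow(V, 2)), -2) = Add(Mul(2, Pow(V, 2)), -2) = Add(-2, Mul(2, Pow(V, 2))))
Function('H')(R) = Mul(-8, R)
Z = Rational(28, 3) (Z = Mul(-8, Mul(14, Pow(-12, -1))) = Mul(-8, Mul(14, Rational(-1, 12))) = Mul(-8, Rational(-7, 6)) = Rational(28, 3) ≈ 9.3333)
Function('b')(h, l) = Rational(19, 9) (Function('b')(h, l) = Add(2, Mul(Rational(1, 9), 1)) = Add(2, Rational(1, 9)) = Rational(19, 9))
Function('N')(U) = 1 (Function('N')(U) = Add(2, Mul(-1, Add(0, Mul(-1, -1)))) = Add(2, Mul(-1, Add(0, 1))) = Add(2, Mul(-1, 1)) = Add(2, -1) = 1)
Function('B')(K) = Add(Rational(-143, 9), K) (Function('B')(K) = Add(Add(K, -18), Rational(19, 9)) = Add(Add(-18, K), Rational(19, 9)) = Add(Rational(-143, 9), K))
Add(Function('B')(Function('N')(Function('j')(0))), Mul(-1, Z)) = Add(Add(Rational(-143, 9), 1), Mul(-1, Rational(28, 3))) = Add(Rational(-134, 9), Rational(-28, 3)) = Rational(-218, 9)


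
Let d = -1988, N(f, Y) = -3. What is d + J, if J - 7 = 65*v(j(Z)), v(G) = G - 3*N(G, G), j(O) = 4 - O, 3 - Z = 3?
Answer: -1136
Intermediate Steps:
Z = 0 (Z = 3 - 1*3 = 3 - 3 = 0)
v(G) = 9 + G (v(G) = G - 3*(-3) = G + 9 = 9 + G)
J = 852 (J = 7 + 65*(9 + (4 - 1*0)) = 7 + 65*(9 + (4 + 0)) = 7 + 65*(9 + 4) = 7 + 65*13 = 7 + 845 = 852)
d + J = -1988 + 852 = -1136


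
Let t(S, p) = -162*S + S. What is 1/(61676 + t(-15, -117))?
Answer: 1/64091 ≈ 1.5603e-5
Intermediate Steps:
t(S, p) = -161*S
1/(61676 + t(-15, -117)) = 1/(61676 - 161*(-15)) = 1/(61676 + 2415) = 1/64091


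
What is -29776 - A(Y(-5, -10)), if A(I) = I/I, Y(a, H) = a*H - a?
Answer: -29777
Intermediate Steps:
Y(a, H) = -a + H*a (Y(a, H) = H*a - a = -a + H*a)
A(I) = 1
-29776 - A(Y(-5, -10)) = -29776 - 1*1 = -29776 - 1 = -29777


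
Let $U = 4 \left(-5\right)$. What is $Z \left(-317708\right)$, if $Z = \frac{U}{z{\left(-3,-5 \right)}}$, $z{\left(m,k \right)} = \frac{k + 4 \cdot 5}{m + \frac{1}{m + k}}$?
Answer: $- \frac{3971350}{3} \approx -1.3238 \cdot 10^{6}$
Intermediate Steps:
$U = -20$
$z{\left(m,k \right)} = \frac{20 + k}{m + \frac{1}{k + m}}$ ($z{\left(m,k \right)} = \frac{k + 20}{m + \frac{1}{k + m}} = \frac{20 + k}{m + \frac{1}{k + m}}$)
$Z = \frac{25}{6}$ ($Z = - \frac{20}{\frac{1}{1 + \left(-3\right)^{2} - -15} \left(\left(-5\right)^{2} + 20 \left(-5\right) + 20 \left(-3\right) - -15\right)} = - \frac{20}{\frac{1}{1 + 9 + 15} \left(25 - 100 - 60 + 15\right)} = - \frac{20}{\frac{1}{25} \left(-120\right)} = - \frac{20}{- \frac{24}{5}} = \left(-20\right) \left(- \frac{5}{24}\right) = \frac{25}{6} \approx 4.1667$)
$Z \left(-317708\right) = \frac{25}{6} \left(-317708\right) = - \frac{3971350}{3}$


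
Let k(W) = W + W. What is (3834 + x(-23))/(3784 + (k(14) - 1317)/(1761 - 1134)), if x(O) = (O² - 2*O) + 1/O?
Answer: 63581562/54539417 ≈ 1.1658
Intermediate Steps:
x(O) = 1/O + O² - 2*O (x(O) = (O² - 2*O) + 1/O = 1/O + O² - 2*O)
k(W) = 2*W
(3834 + x(-23))/(3784 + (k(14) - 1317)/(1761 - 1134)) = (3834 + (1 + (-23)²*(-2 - 23))/(-23))/(3784 + (2*14 - 1317)/(1761 - 1134)) = (3834 - (1 + 529*(-25))/23)/(3784 + (28 - 1317)/627) = (3834 - (1 - 13225)/23)/(3784 - 1289*1/627) = (3834 - 1/23*(-13224))/(3784 - 1289/627) = (3834 + 13224/23)/(2371279/627) = (101406/23)*(627/2371279) = 63581562/54539417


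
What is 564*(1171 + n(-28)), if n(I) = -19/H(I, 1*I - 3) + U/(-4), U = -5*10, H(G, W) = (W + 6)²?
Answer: 417173034/625 ≈ 6.6748e+5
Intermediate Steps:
H(G, W) = (6 + W)²
U = -50
n(I) = 25/2 - 19/(3 + I)² (n(I) = -19/(6 + (1*I - 3))² - 50/(-4) = -19/(6 + (I - 3))² - 50*(-¼) = -19/(6 + (-3 + I))² + 25/2 = -19/(3 + I)² + 25/2 = 25/2 - 19/(3 + I)²)
564*(1171 + n(-28)) = 564*(1171 + (25/2 - 19/(3 - 28)²)) = 564*(1171 + (25/2 - 19/(-25)²)) = 564*(1171 + (25/2 - 19*1/625)) = 564*(1171 + (25/2 - 19/625)) = 564*(1171 + 15587/1250) = 564*(1479337/1250) = 417173034/625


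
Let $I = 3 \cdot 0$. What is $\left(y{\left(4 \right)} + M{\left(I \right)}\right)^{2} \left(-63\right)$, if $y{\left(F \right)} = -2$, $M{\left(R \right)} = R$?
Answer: $-252$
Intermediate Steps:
$I = 0$
$\left(y{\left(4 \right)} + M{\left(I \right)}\right)^{2} \left(-63\right) = \left(-2 + 0\right)^{2} \left(-63\right) = \left(-2\right)^{2} \left(-63\right) = 4 \left(-63\right) = -252$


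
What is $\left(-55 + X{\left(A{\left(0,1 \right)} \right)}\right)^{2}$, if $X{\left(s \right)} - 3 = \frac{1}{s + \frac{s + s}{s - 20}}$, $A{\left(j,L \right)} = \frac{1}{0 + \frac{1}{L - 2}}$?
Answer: $\frac{1018081}{361} \approx 2820.2$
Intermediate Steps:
$A{\left(j,L \right)} = -2 + L$ ($A{\left(j,L \right)} = \frac{1}{0 + \frac{1}{-2 + L}} = \frac{1}{\frac{1}{-2 + L}} = -2 + L$)
$X{\left(s \right)} = 3 + \frac{1}{s + \frac{2 s}{-20 + s}}$ ($X{\left(s \right)} = 3 + \frac{1}{s + \frac{s + s}{s - 20}} = 3 + \frac{1}{s + \frac{2 s}{-20 + s}}$)
$\left(-55 + X{\left(A{\left(0,1 \right)} \right)}\right)^{2} = \left(-55 + \frac{-20 - 53 \left(-2 + 1\right) + 3 \left(-2 + 1\right)^{2}}{\left(-2 + 1\right) \left(-18 + \left(-2 + 1\right)\right)}\right)^{2} = \left(-55 + \frac{-20 - -53 + 3 \left(-1\right)^{2}}{\left(-1\right) \left(-18 - 1\right)}\right)^{2} = \left(-55 - \frac{-20 + 53 + 3 \cdot 1}{-19}\right)^{2} = \left(-55 - - \frac{-20 + 53 + 3}{19}\right)^{2} = \left(-55 - \left(- \frac{1}{19}\right) 36\right)^{2} = \left(-55 + \frac{36}{19}\right)^{2} = \left(- \frac{1009}{19}\right)^{2} = \frac{1018081}{361}$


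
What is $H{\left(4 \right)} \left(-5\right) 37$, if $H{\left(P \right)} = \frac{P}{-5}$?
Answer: $148$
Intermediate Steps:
$H{\left(P \right)} = - \frac{P}{5}$ ($H{\left(P \right)} = P \left(- \frac{1}{5}\right) = - \frac{P}{5}$)
$H{\left(4 \right)} \left(-5\right) 37 = \left(- \frac{1}{5}\right) 4 \left(-5\right) 37 = \left(- \frac{4}{5}\right) \left(-5\right) 37 = 4 \cdot 37 = 148$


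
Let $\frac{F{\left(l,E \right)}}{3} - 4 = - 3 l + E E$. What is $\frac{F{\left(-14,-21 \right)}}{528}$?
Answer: $\frac{487}{176} \approx 2.767$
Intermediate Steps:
$F{\left(l,E \right)} = 12 - 9 l + 3 E^{2}$ ($F{\left(l,E \right)} = 12 + 3 \left(- 3 l + E E\right) = 12 + 3 \left(- 3 l + E^{2}\right) = 12 + 3 \left(E^{2} - 3 l\right) = 12 + \left(- 9 l + 3 E^{2}\right) = 12 - 9 l + 3 E^{2}$)
$\frac{F{\left(-14,-21 \right)}}{528} = \frac{12 - -126 + 3 \left(-21\right)^{2}}{528} = \left(12 + 126 + 3 \cdot 441\right) \frac{1}{528} = \left(12 + 126 + 1323\right) \frac{1}{528} = 1461 \cdot \frac{1}{528} = \frac{487}{176}$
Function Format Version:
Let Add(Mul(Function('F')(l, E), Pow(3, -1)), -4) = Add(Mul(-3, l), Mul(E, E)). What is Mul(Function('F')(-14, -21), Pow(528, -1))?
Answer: Rational(487, 176) ≈ 2.7670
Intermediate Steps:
Function('F')(l, E) = Add(12, Mul(-9, l), Mul(3, Pow(E, 2))) (Function('F')(l, E) = Add(12, Mul(3, Add(Mul(-3, l), Mul(E, E)))) = Add(12, Mul(3, Add(Mul(-3, l), Pow(E, 2)))) = Add(12, Mul(3, Add(Pow(E, 2), Mul(-3, l)))) = Add(12, Add(Mul(-9, l), Mul(3, Pow(E, 2)))) = Add(12, Mul(-9, l), Mul(3, Pow(E, 2))))
Mul(Function('F')(-14, -21), Pow(528, -1)) = Mul(Add(12, Mul(-9, -14), Mul(3, Pow(-21, 2))), Pow(528, -1)) = Mul(Add(12, 126, Mul(3, 441)), Rational(1, 528)) = Mul(Add(12, 126, 1323), Rational(1, 528)) = Mul(1461, Rational(1, 528)) = Rational(487, 176)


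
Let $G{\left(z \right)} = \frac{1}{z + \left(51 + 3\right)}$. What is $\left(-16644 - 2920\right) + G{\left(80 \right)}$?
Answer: $- \frac{2621575}{134} \approx -19564.0$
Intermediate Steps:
$G{\left(z \right)} = \frac{1}{54 + z}$ ($G{\left(z \right)} = \frac{1}{z + 54} = \frac{1}{54 + z}$)
$\left(-16644 - 2920\right) + G{\left(80 \right)} = \left(-16644 - 2920\right) + \frac{1}{54 + 80} = -19564 + \frac{1}{134} = - \frac{2621575}{134}$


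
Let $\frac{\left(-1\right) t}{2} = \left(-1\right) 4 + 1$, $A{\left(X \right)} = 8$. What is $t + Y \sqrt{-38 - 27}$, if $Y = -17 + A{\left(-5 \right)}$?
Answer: $6 - 9 i \sqrt{65} \approx 6.0 - 72.56 i$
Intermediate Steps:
$t = 6$ ($t = - 2 \left(\left(-1\right) 4 + 1\right) = - 2 \left(-4 + 1\right) = \left(-2\right) \left(-3\right) = 6$)
$Y = -9$ ($Y = -17 + 8 = -9$)
$t + Y \sqrt{-38 - 27} = 6 - 9 \sqrt{-38 - 27} = 6 - 9 \sqrt{-65} = 6 - 9 i \sqrt{65}$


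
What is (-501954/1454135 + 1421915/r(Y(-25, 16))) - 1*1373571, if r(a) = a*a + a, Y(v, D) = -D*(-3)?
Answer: -4695718754859203/3420125520 ≈ -1.3730e+6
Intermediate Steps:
Y(v, D) = 3*D
r(a) = a + a² (r(a) = a² + a = a + a²)
(-501954/1454135 + 1421915/r(Y(-25, 16))) - 1*1373571 = (-501954/1454135 + 1421915/(((3*16)*(1 + 3*16)))) - 1*1373571 = (-501954*1/1454135 + 1421915/((48*(1 + 48)))) - 1373571 = (-501954/1454135 + 1421915/((48*49))) - 1373571 = (-501954/1454135 + 1421915/2352) - 1373571 = 2066475772717/3420125520 - 1373571 = -4695718754859203/3420125520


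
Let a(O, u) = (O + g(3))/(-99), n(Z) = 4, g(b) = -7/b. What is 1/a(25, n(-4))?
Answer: -297/68 ≈ -4.3676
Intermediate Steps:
a(O, u) = 7/297 - O/99 (a(O, u) = (O - 7/3)/(-99) = (O - 7*1/3)*(-1/99) = (O - 7/3)*(-1/99) = (-7/3 + O)*(-1/99) = 7/297 - O/99)
1/a(25, n(-4)) = 1/(7/297 - 1/99*25) = 1/(7/297 - 25/99) = 1/(-68/297) = -297/68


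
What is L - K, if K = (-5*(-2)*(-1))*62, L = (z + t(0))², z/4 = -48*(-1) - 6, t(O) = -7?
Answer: 26541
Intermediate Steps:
z = 168 (z = 4*(-48*(-1) - 6) = 4*(-8*(-6) - 6) = 4*(48 - 6) = 4*42 = 168)
L = 25921 (L = (168 - 7)² = 161² = 25921)
K = -620 (K = (10*(-1))*62 = -10*62 = -620)
L - K = 25921 - 1*(-620) = 25921 + 620 = 26541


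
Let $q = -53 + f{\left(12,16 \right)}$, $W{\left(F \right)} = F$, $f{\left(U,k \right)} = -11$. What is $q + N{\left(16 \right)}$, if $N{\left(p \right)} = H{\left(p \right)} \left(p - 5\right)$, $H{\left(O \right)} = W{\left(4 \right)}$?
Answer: $-20$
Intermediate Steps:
$H{\left(O \right)} = 4$
$q = -64$ ($q = -53 - 11 = -64$)
$N{\left(p \right)} = -20 + 4 p$ ($N{\left(p \right)} = 4 \left(p - 5\right) = 4 \left(-5 + p\right) = -20 + 4 p$)
$q + N{\left(16 \right)} = -64 + \left(-20 + 4 \cdot 16\right) = -64 + \left(-20 + 64\right) = -64 + 44 = -20$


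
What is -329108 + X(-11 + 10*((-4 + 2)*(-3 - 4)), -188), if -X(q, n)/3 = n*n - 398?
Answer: -433946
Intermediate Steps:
X(q, n) = 1194 - 3*n² (X(q, n) = -3*(n*n - 398) = -3*(n² - 398) = -3*(-398 + n²) = 1194 - 3*n²)
-329108 + X(-11 + 10*((-4 + 2)*(-3 - 4)), -188) = -329108 + (1194 - 3*(-188)²) = -329108 + (1194 - 3*35344) = -329108 + (1194 - 106032) = -329108 - 104838 = -433946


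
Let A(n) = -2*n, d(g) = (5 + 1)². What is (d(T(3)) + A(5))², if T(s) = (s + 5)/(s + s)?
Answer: 676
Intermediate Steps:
T(s) = (5 + s)/(2*s) (T(s) = (5 + s)/((2*s)) = (5 + s)*(1/(2*s)) = (5 + s)/(2*s))
d(g) = 36 (d(g) = 6² = 36)
(d(T(3)) + A(5))² = (36 - 2*5)² = (36 - 10)² = 26² = 676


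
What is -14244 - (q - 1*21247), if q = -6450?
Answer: 13453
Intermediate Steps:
-14244 - (q - 1*21247) = -14244 - (-6450 - 1*21247) = -14244 - (-6450 - 21247) = -14244 - 1*(-27697) = -14244 + 27697 = 13453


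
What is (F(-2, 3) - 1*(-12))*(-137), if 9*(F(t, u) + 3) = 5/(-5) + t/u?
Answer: -32606/27 ≈ -1207.6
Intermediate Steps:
F(t, u) = -28/9 + t/(9*u) (F(t, u) = -3 + (5/(-5) + t/u)/9 = -3 + (5*(-⅕) + t/u)/9 = -3 + (-1 + t/u)/9 = -3 + (-⅑ + t/(9*u)) = -28/9 + t/(9*u))
(F(-2, 3) - 1*(-12))*(-137) = ((⅑)*(-2 - 28*3)/3 - 1*(-12))*(-137) = ((⅑)*(⅓)*(-2 - 84) + 12)*(-137) = ((⅑)*(⅓)*(-86) + 12)*(-137) = (-86/27 + 12)*(-137) = (238/27)*(-137) = -32606/27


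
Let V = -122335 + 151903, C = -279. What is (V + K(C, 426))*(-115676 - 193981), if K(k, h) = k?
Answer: -9069543873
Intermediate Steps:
V = 29568
(V + K(C, 426))*(-115676 - 193981) = (29568 - 279)*(-115676 - 193981) = 29289*(-309657) = -9069543873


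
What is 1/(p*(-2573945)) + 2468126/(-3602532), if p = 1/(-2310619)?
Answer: 985629155119/4636359614370 ≈ 0.21259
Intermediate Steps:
p = -1/2310619 ≈ -4.3278e-7
1/(p*(-2573945)) + 2468126/(-3602532) = 1/(-1/2310619*(-2573945)) + 2468126/(-3602532) = -2310619*(-1/2573945) + 2468126*(-1/3602532) = 2310619/2573945 - 1234063/1801266 = 985629155119/4636359614370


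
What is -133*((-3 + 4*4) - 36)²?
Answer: -70357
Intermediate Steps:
-133*((-3 + 4*4) - 36)² = -133*((-3 + 16) - 36)² = -133*(13 - 36)² = -133*(-23)² = -133*529 = -70357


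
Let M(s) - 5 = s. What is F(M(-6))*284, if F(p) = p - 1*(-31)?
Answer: 8520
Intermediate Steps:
M(s) = 5 + s
F(p) = 31 + p (F(p) = p + 31 = 31 + p)
F(M(-6))*284 = (31 + (5 - 6))*284 = (31 - 1)*284 = 30*284 = 8520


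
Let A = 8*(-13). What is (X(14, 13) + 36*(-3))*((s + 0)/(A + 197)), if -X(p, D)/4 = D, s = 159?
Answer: -8480/31 ≈ -273.55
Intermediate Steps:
X(p, D) = -4*D
A = -104
(X(14, 13) + 36*(-3))*((s + 0)/(A + 197)) = (-4*13 + 36*(-3))*((159 + 0)/(-104 + 197)) = (-52 - 108)*(159/93) = -25440/93 = -160*53/31 = -8480/31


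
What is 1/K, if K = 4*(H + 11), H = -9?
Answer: 1/8 ≈ 0.12500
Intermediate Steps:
K = 8 (K = 4*(-9 + 11) = 4*2 = 8)
1/K = 1/8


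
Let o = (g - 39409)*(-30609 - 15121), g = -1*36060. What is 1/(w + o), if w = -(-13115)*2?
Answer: 1/3451223600 ≈ 2.8975e-10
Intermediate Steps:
w = 26230 (w = -215*(-122) = 26230)
g = -36060
o = 3451197370 (o = (-36060 - 39409)*(-30609 - 15121) = -75469*(-45730) = 3451197370)
1/(w + o) = 1/(26230 + 3451197370) = 1/3451223600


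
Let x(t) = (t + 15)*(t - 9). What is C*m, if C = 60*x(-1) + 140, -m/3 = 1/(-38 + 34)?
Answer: -6195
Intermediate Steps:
x(t) = (-9 + t)*(15 + t) (x(t) = (15 + t)*(-9 + t) = (-9 + t)*(15 + t))
m = 3/4 (m = -3/(-38 + 34) = -3/(-4) = -3*(-1/4) = 3/4 ≈ 0.75000)
C = -8260 (C = 60*(-135 + (-1)**2 + 6*(-1)) + 140 = 60*(-135 + 1 - 6) + 140 = 60*(-140) + 140 = -8400 + 140 = -8260)
C*m = -8260*3/4 = -6195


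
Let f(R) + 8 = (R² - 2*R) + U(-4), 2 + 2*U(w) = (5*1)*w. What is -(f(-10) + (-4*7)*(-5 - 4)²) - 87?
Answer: 2080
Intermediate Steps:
U(w) = -1 + 5*w/2 (U(w) = -1 + ((5*1)*w)/2 = -1 + (5*w)/2 = -1 + 5*w/2)
f(R) = -19 + R² - 2*R (f(R) = -8 + ((R² - 2*R) + (-1 + (5/2)*(-4))) = -8 + ((R² - 2*R) + (-1 - 10)) = -8 + ((R² - 2*R) - 11) = -8 + (-11 + R² - 2*R) = -19 + R² - 2*R)
-(f(-10) + (-4*7)*(-5 - 4)²) - 87 = -((-19 + (-10)² - 2*(-10)) + (-4*7)*(-5 - 4)²) - 87 = -((-19 + 100 + 20) - 28*(-9)²) - 87 = -(101 - 28*81) - 87 = -(101 - 2268) - 87 = -1*(-2167) - 87 = 2167 - 87 = 2080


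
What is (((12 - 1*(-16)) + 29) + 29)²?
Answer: 7396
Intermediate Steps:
(((12 - 1*(-16)) + 29) + 29)² = (((12 + 16) + 29) + 29)² = ((28 + 29) + 29)² = (57 + 29)² = 86² = 7396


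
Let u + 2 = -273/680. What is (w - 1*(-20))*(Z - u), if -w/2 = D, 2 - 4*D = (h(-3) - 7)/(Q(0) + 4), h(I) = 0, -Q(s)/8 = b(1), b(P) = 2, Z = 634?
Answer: 66788213/5440 ≈ 12277.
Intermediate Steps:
u = -1633/680 (u = -2 - 273/680 = -1633/680 ≈ -2.4015)
Q(s) = -16 (Q(s) = -8*2 = -16)
D = 17/48 (D = 1/2 - (0 - 7)/(4*(-16 + 4)) = 1/2 - (-7)/(4*(-12)) = 1/2 - (-7)*(-1)/(4*12) = 1/2 - 1/4*7/12 = 1/2 - 7/48 = 17/48 ≈ 0.35417)
w = -17/24 (w = -2*17/48 = -17/24 ≈ -0.70833)
(w - 1*(-20))*(Z - u) = (-17/24 - 1*(-20))*(634 - 1*(-1633/680)) = (-17/24 + 20)*(634 + 1633/680) = (463/24)*(432753/680) = 66788213/5440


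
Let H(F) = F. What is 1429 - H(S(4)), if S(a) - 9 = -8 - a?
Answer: 1432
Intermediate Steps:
S(a) = 1 - a (S(a) = 9 + (-8 - a) = 1 - a)
1429 - H(S(4)) = 1429 - (1 - 1*4) = 1429 - (1 - 4) = 1429 - 1*(-3) = 1429 + 3 = 1432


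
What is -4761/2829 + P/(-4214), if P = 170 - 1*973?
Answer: -257843/172774 ≈ -1.4924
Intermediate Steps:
P = -803 (P = 170 - 973 = -803)
-4761/2829 + P/(-4214) = -4761/2829 - 803/(-4214) = -4761*1/2829 - 803*(-1/4214) = -69/41 + 803/4214 = -257843/172774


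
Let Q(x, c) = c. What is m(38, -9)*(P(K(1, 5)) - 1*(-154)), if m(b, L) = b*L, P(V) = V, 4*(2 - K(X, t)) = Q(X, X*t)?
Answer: -105849/2 ≈ -52925.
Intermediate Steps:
K(X, t) = 2 - X*t/4
m(b, L) = L*b
m(38, -9)*(P(K(1, 5)) - 1*(-154)) = (-9*38)*((2 - 1/4*1*5) - 1*(-154)) = -342*((2 - 5/4) + 154) = -342*(3/4 + 154) = -342*619/4 = -105849/2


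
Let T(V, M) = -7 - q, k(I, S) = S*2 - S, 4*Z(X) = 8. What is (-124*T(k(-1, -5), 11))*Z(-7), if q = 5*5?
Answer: 7936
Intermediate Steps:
q = 25
Z(X) = 2 (Z(X) = (¼)*8 = 2)
k(I, S) = S (k(I, S) = 2*S - S = S)
T(V, M) = -32 (T(V, M) = -7 - 1*25 = -7 - 25 = -32)
(-124*T(k(-1, -5), 11))*Z(-7) = -124*(-32)*2 = 3968*2 = 7936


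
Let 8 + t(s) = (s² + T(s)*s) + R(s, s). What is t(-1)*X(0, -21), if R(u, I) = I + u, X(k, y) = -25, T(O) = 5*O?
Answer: 100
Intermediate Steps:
t(s) = -8 + 2*s + 6*s² (t(s) = -8 + ((s² + (5*s)*s) + (s + s)) = -8 + ((s² + 5*s²) + 2*s) = -8 + (6*s² + 2*s) = -8 + (2*s + 6*s²) = -8 + 2*s + 6*s²)
t(-1)*X(0, -21) = (-8 + 2*(-1) + 6*(-1)²)*(-25) = (-8 - 2 + 6*1)*(-25) = (-8 - 2 + 6)*(-25) = -4*(-25) = 100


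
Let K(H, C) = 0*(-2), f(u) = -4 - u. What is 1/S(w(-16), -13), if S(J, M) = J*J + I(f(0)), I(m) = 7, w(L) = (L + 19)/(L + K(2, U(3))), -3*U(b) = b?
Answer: 256/1801 ≈ 0.14214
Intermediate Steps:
U(b) = -b/3
K(H, C) = 0
w(L) = (19 + L)/L (w(L) = (L + 19)/(L + 0) = (19 + L)/L)
S(J, M) = 7 + J² (S(J, M) = J*J + 7 = J² + 7 = 7 + J²)
1/S(w(-16), -13) = 1/(7 + ((19 - 16)/(-16))²) = 1/(7 + (-1/16*3)²) = 1/(7 + (-3/16)²) = 1/(7 + 9/256) = 1/(1801/256) = 256/1801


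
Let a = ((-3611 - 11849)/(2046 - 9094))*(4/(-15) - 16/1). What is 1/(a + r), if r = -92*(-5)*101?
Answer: 2643/122699474 ≈ 2.1540e-5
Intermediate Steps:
r = 46460 (r = 460*101 = 46460)
a = -94306/2643 (a = (-15460/(-7048))*(4*(-1/15) - 16*1) = (-15460*(-1/7048))*(-4/15 - 16) = (3865/1762)*(-244/15) = -94306/2643 ≈ -35.681)
1/(a + r) = 1/(-94306/2643 + 46460) = 1/(122699474/2643) = 2643/122699474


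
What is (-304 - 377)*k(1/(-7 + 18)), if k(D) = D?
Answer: -681/11 ≈ -61.909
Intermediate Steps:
(-304 - 377)*k(1/(-7 + 18)) = (-304 - 377)/(-7 + 18) = -681/11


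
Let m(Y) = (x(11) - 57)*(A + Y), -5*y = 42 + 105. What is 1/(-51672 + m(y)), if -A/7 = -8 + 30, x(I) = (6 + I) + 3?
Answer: -5/224431 ≈ -2.2279e-5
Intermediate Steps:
x(I) = 9 + I
y = -147/5 (y = -(42 + 105)/5 = -⅕*147 = -147/5 ≈ -29.400)
A = -154 (A = -7*(-8 + 30) = -7*22 = -154)
m(Y) = 5698 - 37*Y (m(Y) = ((9 + 11) - 57)*(-154 + Y) = (20 - 57)*(-154 + Y) = -37*(-154 + Y) = 5698 - 37*Y)
1/(-51672 + m(y)) = 1/(-51672 + (5698 - 37*(-147/5))) = 1/(-51672 + (5698 + 5439/5)) = 1/(-51672 + 33929/5) = 1/(-224431/5) = -5/224431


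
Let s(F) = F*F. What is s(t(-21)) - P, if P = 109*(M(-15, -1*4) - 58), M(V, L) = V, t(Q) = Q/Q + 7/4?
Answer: 127433/16 ≈ 7964.6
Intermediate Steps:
t(Q) = 11/4 (t(Q) = 1 + 7*(¼) = 1 + 7/4 = 11/4)
s(F) = F²
P = -7957 (P = 109*(-15 - 58) = 109*(-73) = -7957)
s(t(-21)) - P = (11/4)² - 1*(-7957) = 121/16 + 7957 = 127433/16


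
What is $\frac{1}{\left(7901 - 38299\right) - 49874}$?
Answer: $- \frac{1}{80272} \approx -1.2458 \cdot 10^{-5}$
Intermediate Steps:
$\frac{1}{\left(7901 - 38299\right) - 49874} = \frac{1}{-30398 - 49874} = \frac{1}{-80272} = - \frac{1}{80272}$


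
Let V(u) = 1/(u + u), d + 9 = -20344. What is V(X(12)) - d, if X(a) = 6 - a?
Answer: 244235/12 ≈ 20353.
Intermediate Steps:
d = -20353 (d = -9 - 20344 = -20353)
V(u) = 1/(2*u)
V(X(12)) - d = 1/(2*(6 - 1*12)) - 1*(-20353) = 1/(2*(6 - 12)) + 20353 = (½)/(-6) + 20353 = (½)*(-⅙) + 20353 = -1/12 + 20353 = 244235/12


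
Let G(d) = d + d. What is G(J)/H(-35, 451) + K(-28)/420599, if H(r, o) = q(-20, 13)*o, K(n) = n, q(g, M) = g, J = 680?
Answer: -28613360/189690149 ≈ -0.15084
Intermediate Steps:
G(d) = 2*d
H(r, o) = -20*o
G(J)/H(-35, 451) + K(-28)/420599 = (2*680)/((-20*451)) - 28/420599 = 1360/(-9020) - 28*1/420599 = 1360*(-1/9020) - 28/420599 = -68/451 - 28/420599 = -28613360/189690149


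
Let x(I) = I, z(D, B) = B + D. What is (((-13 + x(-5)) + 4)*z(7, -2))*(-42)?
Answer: 2940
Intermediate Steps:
(((-13 + x(-5)) + 4)*z(7, -2))*(-42) = (((-13 - 5) + 4)*(-2 + 7))*(-42) = ((-18 + 4)*5)*(-42) = -14*5*(-42) = -70*(-42) = 2940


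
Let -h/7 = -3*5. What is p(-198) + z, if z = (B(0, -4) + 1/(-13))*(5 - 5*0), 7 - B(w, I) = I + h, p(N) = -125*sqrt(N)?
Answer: -6115/13 - 375*I*sqrt(22) ≈ -470.38 - 1758.9*I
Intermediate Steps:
h = 105 (h = -(-21)*5 = -7*(-15) = 105)
B(w, I) = -98 - I (B(w, I) = 7 - (I + 105) = 7 - (105 + I) = 7 + (-105 - I) = -98 - I)
z = -6115/13 (z = ((-98 - 1*(-4)) + 1/(-13))*(5 - 5*0) = ((-98 + 4) - 1/13)*(5 + 0) = (-94 - 1/13)*5 = -1223/13*5 = -6115/13 ≈ -470.38)
p(-198) + z = -375*I*sqrt(22) - 6115/13 = -6115/13 - 375*I*sqrt(22)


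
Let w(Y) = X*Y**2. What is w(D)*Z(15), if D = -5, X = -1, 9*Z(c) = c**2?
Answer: -625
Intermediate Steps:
Z(c) = c**2/9
w(Y) = -Y**2
w(D)*Z(15) = (-1*(-5)**2)*((1/9)*15**2) = (-1*25)*((1/9)*225) = -25*25 = -625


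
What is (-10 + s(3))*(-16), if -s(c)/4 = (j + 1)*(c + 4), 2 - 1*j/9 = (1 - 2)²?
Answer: 4640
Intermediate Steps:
j = 9 (j = 18 - 9*(1 - 2)² = 18 - 9*(-1)² = 18 - 9*1 = 18 - 9 = 9)
s(c) = -160 - 40*c (s(c) = -4*(9 + 1)*(c + 4) = -40*(4 + c) = -4*(40 + 10*c) = -160 - 40*c)
(-10 + s(3))*(-16) = (-10 + (-160 - 40*3))*(-16) = (-10 + (-160 - 120))*(-16) = (-10 - 280)*(-16) = -290*(-16) = 4640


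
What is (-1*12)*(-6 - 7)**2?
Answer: -2028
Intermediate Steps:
(-1*12)*(-6 - 7)**2 = -12*(-13)**2 = -12*169 = -2028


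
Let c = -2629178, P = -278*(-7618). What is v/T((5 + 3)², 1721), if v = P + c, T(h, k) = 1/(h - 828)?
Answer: 390689736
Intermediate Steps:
P = 2117804
T(h, k) = 1/(-828 + h)
v = -511374 (v = 2117804 - 2629178 = -511374)
v/T((5 + 3)², 1721) = -(-423417672 + 511374*(5 + 3)²) = -511374/(1/(-828 + 8²)) = -511374/(1/(-828 + 64)) = -511374/(1/(-764)) = -511374/(-1/764) = -511374*(-764) = 390689736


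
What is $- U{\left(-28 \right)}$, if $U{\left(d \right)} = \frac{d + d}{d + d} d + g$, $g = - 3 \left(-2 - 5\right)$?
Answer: $7$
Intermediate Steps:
$g = 21$ ($g = \left(-3\right) \left(-7\right) = 21$)
$U{\left(d \right)} = 21 + d$ ($U{\left(d \right)} = \frac{d + d}{d + d} d + 21 = \frac{2 d}{2 d} d + 21 = 2 d \frac{1}{2 d} d + 21 = 1 d + 21 = d + 21 = 21 + d$)
$- U{\left(-28 \right)} = - (21 - 28) = \left(-1\right) \left(-7\right) = 7$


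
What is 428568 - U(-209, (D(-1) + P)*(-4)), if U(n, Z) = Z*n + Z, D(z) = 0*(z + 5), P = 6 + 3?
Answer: 421080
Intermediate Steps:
P = 9
D(z) = 0 (D(z) = 0*(5 + z) = 0)
U(n, Z) = Z + Z*n
428568 - U(-209, (D(-1) + P)*(-4)) = 428568 - (0 + 9)*(-4)*(1 - 209) = 428568 - 9*(-4)*(-208) = 428568 - (-36)*(-208) = 428568 - 1*7488 = 428568 - 7488 = 421080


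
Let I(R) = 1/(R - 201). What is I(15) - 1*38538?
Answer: -7168069/186 ≈ -38538.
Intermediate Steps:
I(R) = 1/(-201 + R)
I(15) - 1*38538 = 1/(-201 + 15) - 1*38538 = 1/(-186) - 38538 = -1/186 - 38538 = -7168069/186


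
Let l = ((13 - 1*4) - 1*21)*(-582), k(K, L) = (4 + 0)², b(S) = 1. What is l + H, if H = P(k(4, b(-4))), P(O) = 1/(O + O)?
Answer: 223489/32 ≈ 6984.0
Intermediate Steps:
k(K, L) = 16 (k(K, L) = 4² = 16)
P(O) = 1/(2*O)
l = 6984 (l = ((13 - 4) - 21)*(-582) = (9 - 21)*(-582) = -12*(-582) = 6984)
H = 1/32 (H = (½)/16 = (½)*(1/16) = 1/32 ≈ 0.031250)
l + H = 6984 + 1/32 = 223489/32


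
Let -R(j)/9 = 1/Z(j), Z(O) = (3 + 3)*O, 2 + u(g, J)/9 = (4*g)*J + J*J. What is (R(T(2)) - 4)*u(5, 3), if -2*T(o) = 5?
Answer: -10251/5 ≈ -2050.2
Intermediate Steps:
T(o) = -5/2 (T(o) = -½*5 = -5/2)
u(g, J) = -18 + 9*J² + 36*J*g (u(g, J) = -18 + 9*((4*g)*J + J*J) = -18 + 9*(4*J*g + J²) = -18 + 9*(J² + 4*J*g) = -18 + (9*J² + 36*J*g) = -18 + 9*J² + 36*J*g)
Z(O) = 6*O
R(j) = -3/(2*j) (R(j) = -9*1/(6*j) = -3/(2*j))
(R(T(2)) - 4)*u(5, 3) = (-3/(2*(-5/2)) - 4)*(-18 + 9*3² + 36*3*5) = (-3/2*(-⅖) - 4)*(-18 + 9*9 + 540) = (⅗ - 4)*(-18 + 81 + 540) = -17/5*603 = -10251/5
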